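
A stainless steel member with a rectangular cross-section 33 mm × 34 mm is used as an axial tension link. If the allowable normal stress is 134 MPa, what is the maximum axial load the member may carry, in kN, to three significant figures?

150 kN

A = 1122 mm².
P_max = σ_allow · A = 134 · 1122 = 150300 N = 150.3 kN.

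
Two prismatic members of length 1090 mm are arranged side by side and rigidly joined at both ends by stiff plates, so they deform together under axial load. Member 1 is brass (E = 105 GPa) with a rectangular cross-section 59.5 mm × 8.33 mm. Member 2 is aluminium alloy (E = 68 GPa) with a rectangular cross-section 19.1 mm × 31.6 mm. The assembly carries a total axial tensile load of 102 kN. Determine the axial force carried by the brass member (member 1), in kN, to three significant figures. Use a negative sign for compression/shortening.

57.0 kN

A_1 = 495.6 mm².
A_2 = 603.6 mm².
Equal strain + equilibrium ⇒ each member carries load in proportion to AE: A₁E₁ = 52040000 N, A₂E₂ = 41040000 N, ΣAE = 93080000 N.
F₁ = P·A₁E₁/ΣAE = 102000·52040000/93080000 = 57030 N.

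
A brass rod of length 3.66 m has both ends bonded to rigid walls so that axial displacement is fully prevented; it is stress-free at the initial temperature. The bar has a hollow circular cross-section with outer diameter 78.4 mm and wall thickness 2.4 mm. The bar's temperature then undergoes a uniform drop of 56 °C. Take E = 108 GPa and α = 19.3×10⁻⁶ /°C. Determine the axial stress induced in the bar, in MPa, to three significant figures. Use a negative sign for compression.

Free thermal expansion αLΔT = 19.3e-6 · 3660 · -56 = -3.956 mm.
The walls impose strain ε = −(-3.956)/3660 = 1.0808e-03; σ = Eε = 108000 · 1.0808e-03 = 116.7 MPa.

117 MPa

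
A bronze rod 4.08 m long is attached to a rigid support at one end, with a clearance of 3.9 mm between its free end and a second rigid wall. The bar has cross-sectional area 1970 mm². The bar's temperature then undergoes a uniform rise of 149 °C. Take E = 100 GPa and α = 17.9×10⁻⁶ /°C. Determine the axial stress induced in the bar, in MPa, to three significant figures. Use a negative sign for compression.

-171 MPa

Free thermal expansion αLΔT = 17.9e-6 · 4080 · 149 = 10.88 mm.
The walls engage after the gap closes; constrained expansion = 10.88 − 3.9 = 6.982 mm.
The walls impose strain ε = −(6.982)/4080 = -1.7112e-03; σ = Eε = 100000 · -1.7112e-03 = -171.1 MPa.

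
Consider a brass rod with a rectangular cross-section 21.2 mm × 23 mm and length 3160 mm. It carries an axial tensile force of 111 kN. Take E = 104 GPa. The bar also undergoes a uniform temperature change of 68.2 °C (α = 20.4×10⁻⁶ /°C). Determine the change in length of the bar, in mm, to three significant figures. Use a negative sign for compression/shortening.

11.3 mm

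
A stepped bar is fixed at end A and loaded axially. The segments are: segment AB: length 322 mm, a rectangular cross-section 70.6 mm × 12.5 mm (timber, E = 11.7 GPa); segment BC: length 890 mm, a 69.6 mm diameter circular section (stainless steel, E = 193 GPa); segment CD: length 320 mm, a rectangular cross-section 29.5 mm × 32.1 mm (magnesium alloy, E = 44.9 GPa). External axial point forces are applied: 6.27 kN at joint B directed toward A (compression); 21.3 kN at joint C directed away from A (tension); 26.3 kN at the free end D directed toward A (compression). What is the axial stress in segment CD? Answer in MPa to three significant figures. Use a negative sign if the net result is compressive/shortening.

-27.8 MPa

Internal axial forces (sectioning from the free end, tension +): N_CD = -26.3 kN, N_BC = -5 kN, N_AB = -11.27 kN.
A_CD = 947 mm².
σ_CD = N_CD/A_CD = -26300/947 = -27.77 MPa.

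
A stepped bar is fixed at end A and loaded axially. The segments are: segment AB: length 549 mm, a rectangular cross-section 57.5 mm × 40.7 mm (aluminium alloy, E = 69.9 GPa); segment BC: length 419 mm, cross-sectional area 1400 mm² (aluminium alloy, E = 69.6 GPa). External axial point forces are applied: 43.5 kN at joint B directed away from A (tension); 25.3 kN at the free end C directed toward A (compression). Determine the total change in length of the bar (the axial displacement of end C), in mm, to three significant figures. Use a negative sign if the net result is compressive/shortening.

-0.0477 mm

Internal axial forces (sectioning from the free end, tension +): N_BC = -25.3 kN, N_AB = 18.2 kN.
A_AB = 2340 mm².
δ_AB = 18200·549/(2340·69900) = 0.06108 mm
δ_BC = -25300·419/(1400·69600) = -0.1088 mm
δ = Σδ_i = -0.04771 mm.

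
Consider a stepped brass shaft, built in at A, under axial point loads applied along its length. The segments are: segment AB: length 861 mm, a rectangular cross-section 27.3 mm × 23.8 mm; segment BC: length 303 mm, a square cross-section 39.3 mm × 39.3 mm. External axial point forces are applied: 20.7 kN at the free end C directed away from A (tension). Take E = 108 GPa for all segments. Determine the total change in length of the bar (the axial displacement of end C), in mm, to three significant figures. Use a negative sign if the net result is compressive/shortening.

Internal axial forces (sectioning from the free end, tension +): N_BC = 20.7 kN, N_AB = 20.7 kN.
A_AB = 649.7 mm².
A_BC = 1544 mm².
δ_AB = 20700·861/(649.7·108000) = 0.254 mm
δ_BC = 20700·303/(1544·108000) = 0.0376 mm
δ = Σδ_i = 0.2916 mm.

0.292 mm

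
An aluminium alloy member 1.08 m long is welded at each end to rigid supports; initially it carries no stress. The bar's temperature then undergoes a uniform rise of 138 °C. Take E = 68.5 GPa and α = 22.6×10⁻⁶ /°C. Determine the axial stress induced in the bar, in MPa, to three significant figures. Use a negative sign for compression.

-214 MPa

Free thermal expansion αLΔT = 22.6e-6 · 1080 · 138 = 3.368 mm.
The walls impose strain ε = −(3.368)/1080 = -3.1188e-03; σ = Eε = 68500 · -3.1188e-03 = -213.6 MPa.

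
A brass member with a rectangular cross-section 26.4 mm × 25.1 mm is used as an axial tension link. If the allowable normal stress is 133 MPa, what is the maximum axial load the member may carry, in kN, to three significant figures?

A = 662.6 mm².
P_max = σ_allow · A = 133 · 662.6 = 88130 N = 88.13 kN.

88.1 kN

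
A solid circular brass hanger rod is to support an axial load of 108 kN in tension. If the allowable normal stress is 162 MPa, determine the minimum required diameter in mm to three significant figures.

Required area A ≥ P/σ_allow = 108000/162 = 666.7 mm².
For a solid circular section, d ≥ √(4A/π) = 29.13 mm.

29.1 mm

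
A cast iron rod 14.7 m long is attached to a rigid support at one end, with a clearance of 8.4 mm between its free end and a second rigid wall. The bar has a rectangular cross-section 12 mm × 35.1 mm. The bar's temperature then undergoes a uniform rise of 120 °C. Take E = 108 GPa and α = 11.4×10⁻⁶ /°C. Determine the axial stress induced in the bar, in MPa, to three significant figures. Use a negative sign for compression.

-86.0 MPa

Free thermal expansion αLΔT = 11.4e-6 · 14700 · 120 = 20.11 mm.
The walls engage after the gap closes; constrained expansion = 20.11 − 8.4 = 11.71 mm.
The walls impose strain ε = −(11.71)/14700 = -7.9657e-04; σ = Eε = 108000 · -7.9657e-04 = -86.03 MPa.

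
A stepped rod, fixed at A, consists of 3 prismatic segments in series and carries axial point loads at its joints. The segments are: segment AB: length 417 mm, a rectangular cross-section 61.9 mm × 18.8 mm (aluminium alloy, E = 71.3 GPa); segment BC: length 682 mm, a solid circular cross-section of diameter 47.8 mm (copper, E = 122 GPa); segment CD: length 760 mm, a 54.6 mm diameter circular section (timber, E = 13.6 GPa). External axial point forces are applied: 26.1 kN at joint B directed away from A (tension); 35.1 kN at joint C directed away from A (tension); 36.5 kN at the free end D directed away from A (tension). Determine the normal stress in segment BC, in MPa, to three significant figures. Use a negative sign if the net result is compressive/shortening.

Internal axial forces (sectioning from the free end, tension +): N_CD = 36.5 kN, N_BC = 71.6 kN, N_AB = 97.7 kN.
A_BC = 1795 mm².
σ_BC = N_BC/A_BC = 71600/1795 = 39.9 MPa.

39.9 MPa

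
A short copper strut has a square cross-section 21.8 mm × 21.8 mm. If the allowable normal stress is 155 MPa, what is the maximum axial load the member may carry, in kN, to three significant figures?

A = 475.2 mm².
P_max = σ_allow · A = 155 · 475.2 = 73660 N = 73.66 kN.

73.7 kN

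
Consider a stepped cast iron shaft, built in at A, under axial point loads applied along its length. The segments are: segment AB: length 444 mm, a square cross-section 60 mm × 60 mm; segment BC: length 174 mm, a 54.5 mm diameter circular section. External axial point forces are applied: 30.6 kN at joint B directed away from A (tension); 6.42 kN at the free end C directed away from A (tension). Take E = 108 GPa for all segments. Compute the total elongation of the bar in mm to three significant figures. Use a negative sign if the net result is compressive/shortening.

0.0467 mm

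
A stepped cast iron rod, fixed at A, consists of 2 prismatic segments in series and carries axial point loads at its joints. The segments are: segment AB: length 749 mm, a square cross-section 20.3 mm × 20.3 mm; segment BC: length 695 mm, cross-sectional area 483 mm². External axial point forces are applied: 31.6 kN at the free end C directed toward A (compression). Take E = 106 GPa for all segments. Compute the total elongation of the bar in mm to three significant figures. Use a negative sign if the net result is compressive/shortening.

Internal axial forces (sectioning from the free end, tension +): N_BC = -31.6 kN, N_AB = -31.6 kN.
A_AB = 412.1 mm².
δ_AB = -31600·749/(412.1·106000) = -0.5418 mm
δ_BC = -31600·695/(483·106000) = -0.429 mm
δ = Σδ_i = -0.9708 mm.

-0.971 mm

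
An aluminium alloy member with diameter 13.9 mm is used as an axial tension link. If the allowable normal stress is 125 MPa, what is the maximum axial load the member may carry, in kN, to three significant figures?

19.0 kN

A = 151.7 mm².
P_max = σ_allow · A = 125 · 151.7 = 18970 N = 18.97 kN.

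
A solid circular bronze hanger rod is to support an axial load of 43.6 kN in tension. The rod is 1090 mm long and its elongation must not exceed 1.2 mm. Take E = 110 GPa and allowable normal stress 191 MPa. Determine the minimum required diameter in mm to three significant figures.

21.4 mm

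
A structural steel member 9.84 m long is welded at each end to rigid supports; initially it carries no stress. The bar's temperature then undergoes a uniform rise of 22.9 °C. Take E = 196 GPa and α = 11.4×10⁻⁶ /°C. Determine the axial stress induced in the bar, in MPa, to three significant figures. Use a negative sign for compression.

Free thermal expansion αLΔT = 11.4e-6 · 9840 · 22.9 = 2.569 mm.
The walls impose strain ε = −(2.569)/9840 = -2.6106e-04; σ = Eε = 196000 · -2.6106e-04 = -51.17 MPa.

-51.2 MPa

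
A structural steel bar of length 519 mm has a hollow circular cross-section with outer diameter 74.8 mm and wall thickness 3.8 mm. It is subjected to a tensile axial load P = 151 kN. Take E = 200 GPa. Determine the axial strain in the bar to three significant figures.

8.91e-04

A = 847.6 mm².
σ = N/A = 178.1 MPa; ε = σ/E = 178.1/200000 = 8.907e-04.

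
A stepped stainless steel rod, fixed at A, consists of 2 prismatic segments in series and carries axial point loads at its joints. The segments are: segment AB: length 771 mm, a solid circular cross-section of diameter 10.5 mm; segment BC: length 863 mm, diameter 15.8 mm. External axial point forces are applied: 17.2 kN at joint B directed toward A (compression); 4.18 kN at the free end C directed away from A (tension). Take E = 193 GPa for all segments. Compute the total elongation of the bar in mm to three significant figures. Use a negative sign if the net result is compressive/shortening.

Internal axial forces (sectioning from the free end, tension +): N_BC = 4.18 kN, N_AB = -13.02 kN.
A_AB = 86.59 mm².
A_BC = 196.1 mm².
δ_AB = -13020·771/(86.59·193000) = -0.6007 mm
δ_BC = 4180·863/(196.1·193000) = 0.09533 mm
δ = Σδ_i = -0.5053 mm.

-0.505 mm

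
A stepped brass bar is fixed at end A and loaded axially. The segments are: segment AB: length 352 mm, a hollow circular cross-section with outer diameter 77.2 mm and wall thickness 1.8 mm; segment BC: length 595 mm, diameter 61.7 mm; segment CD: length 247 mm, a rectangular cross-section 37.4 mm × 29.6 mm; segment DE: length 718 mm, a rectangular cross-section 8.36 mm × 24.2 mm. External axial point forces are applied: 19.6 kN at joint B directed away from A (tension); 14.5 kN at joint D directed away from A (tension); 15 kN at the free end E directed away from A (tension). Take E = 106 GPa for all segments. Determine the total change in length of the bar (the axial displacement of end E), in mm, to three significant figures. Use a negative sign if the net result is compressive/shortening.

1.00 mm

Internal axial forces (sectioning from the free end, tension +): N_DE = 15 kN, N_CD = 29.5 kN, N_BC = 29.5 kN, N_AB = 49.1 kN.
A_AB = 426.4 mm².
A_BC = 2990 mm².
A_CD = 1107 mm².
A_DE = 202.3 mm².
δ_AB = 49100·352/(426.4·106000) = 0.3824 mm
δ_BC = 29500·595/(2990·106000) = 0.05538 mm
δ_CD = 29500·247/(1107·106000) = 0.06209 mm
δ_DE = 15000·718/(202.3·106000) = 0.5022 mm
δ = Σδ_i = 1.002 mm.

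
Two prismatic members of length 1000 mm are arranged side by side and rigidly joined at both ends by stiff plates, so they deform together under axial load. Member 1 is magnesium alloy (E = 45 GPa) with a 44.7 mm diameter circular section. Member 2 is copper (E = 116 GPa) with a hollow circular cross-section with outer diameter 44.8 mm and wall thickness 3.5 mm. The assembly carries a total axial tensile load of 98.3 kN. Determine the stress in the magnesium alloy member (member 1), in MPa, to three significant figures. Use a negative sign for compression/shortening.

A_1 = 1569 mm².
A_2 = 454.1 mm².
Equal strain + equilibrium ⇒ each member carries load in proportion to AE: A₁E₁ = 70620000 N, A₂E₂ = 52680000 N, ΣAE = 123300000 N.
σ₁ = P·E₁/ΣAE = 98300·45000/123300000 = 35.88 MPa.

35.9 MPa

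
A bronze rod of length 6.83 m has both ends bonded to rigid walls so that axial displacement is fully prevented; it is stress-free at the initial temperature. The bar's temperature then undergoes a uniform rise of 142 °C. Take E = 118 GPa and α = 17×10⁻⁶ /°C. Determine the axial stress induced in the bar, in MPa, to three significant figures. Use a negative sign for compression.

-285 MPa

Free thermal expansion αLΔT = 17e-6 · 6830 · 142 = 16.49 mm.
The walls impose strain ε = −(16.49)/6830 = -2.4140e-03; σ = Eε = 118000 · -2.4140e-03 = -284.9 MPa.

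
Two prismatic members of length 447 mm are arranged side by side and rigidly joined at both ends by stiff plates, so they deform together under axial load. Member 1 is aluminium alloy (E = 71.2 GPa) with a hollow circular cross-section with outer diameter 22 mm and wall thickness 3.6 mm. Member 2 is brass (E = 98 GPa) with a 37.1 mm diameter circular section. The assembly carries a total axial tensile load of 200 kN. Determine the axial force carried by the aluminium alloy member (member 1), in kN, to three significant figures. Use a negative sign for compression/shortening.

A_1 = 208.1 mm².
A_2 = 1081 mm².
Equal strain + equilibrium ⇒ each member carries load in proportion to AE: A₁E₁ = 14820000 N, A₂E₂ = 105900000 N, ΣAE = 120800000 N.
F₁ = P·A₁E₁/ΣAE = 200000·14820000/120800000 = 24540 N.

24.5 kN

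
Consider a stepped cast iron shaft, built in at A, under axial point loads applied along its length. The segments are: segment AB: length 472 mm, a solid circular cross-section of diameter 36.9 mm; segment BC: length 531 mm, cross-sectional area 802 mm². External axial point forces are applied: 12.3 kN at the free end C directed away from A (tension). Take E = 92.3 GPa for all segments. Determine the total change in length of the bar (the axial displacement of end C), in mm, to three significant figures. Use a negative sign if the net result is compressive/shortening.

0.147 mm

Internal axial forces (sectioning from the free end, tension +): N_BC = 12.3 kN, N_AB = 12.3 kN.
A_AB = 1069 mm².
δ_AB = 12300·472/(1069·92300) = 0.05882 mm
δ_BC = 12300·531/(802·92300) = 0.08823 mm
δ = Σδ_i = 0.147 mm.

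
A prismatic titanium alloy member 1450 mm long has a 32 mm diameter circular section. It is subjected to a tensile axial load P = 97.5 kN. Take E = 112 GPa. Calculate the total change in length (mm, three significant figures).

1.57 mm

A = 804.2 mm².
δ_mech = NL/(AE) = 97500·1450/(804.2·112000) = 1.57 mm.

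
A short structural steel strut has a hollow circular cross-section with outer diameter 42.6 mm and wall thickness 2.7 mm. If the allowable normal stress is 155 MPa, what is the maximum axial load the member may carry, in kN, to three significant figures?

A = 338.4 mm².
P_max = σ_allow · A = 155 · 338.4 = 52460 N = 52.46 kN.

52.5 kN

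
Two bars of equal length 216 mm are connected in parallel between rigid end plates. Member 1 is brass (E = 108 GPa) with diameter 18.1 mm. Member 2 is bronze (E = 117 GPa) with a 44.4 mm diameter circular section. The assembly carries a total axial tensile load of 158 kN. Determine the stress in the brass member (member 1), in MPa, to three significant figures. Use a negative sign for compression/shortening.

81.7 MPa

A_1 = 257.3 mm².
A_2 = 1548 mm².
Equal strain + equilibrium ⇒ each member carries load in proportion to AE: A₁E₁ = 27790000 N, A₂E₂ = 181200000 N, ΣAE = 208900000 N.
σ₁ = P·E₁/ΣAE = 158000·108000/208900000 = 81.67 MPa.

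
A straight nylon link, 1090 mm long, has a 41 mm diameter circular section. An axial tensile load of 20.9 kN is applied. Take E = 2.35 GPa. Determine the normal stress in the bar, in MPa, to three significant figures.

A = 1320 mm².
σ = N/A = 20900/1320 = 15.83 MPa.

15.8 MPa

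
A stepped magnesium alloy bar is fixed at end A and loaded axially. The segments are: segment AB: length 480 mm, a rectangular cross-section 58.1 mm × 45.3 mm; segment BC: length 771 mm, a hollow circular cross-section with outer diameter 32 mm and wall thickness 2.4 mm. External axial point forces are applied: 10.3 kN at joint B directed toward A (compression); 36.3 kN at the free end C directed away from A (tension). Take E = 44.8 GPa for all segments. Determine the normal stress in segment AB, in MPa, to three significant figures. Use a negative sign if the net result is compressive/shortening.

9.88 MPa

Internal axial forces (sectioning from the free end, tension +): N_BC = 36.3 kN, N_AB = 26 kN.
A_AB = 2632 mm².
σ_AB = N_AB/A_AB = 26000/2632 = 9.879 MPa.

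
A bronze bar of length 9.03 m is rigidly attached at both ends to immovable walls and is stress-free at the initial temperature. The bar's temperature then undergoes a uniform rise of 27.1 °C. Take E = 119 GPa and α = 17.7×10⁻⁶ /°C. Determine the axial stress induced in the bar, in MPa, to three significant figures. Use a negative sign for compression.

Free thermal expansion αLΔT = 17.7e-6 · 9030 · 27.1 = 4.331 mm.
The walls impose strain ε = −(4.331)/9030 = -4.7967e-04; σ = Eε = 119000 · -4.7967e-04 = -57.08 MPa.

-57.1 MPa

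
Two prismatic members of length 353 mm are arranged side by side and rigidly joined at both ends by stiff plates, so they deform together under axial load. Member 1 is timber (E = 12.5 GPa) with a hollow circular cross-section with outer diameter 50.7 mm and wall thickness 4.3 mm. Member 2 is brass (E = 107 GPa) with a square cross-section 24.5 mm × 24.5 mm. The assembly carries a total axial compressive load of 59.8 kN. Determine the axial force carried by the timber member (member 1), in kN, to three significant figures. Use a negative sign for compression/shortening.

A_1 = 626.8 mm².
A_2 = 600.2 mm².
Equal strain + equilibrium ⇒ each member carries load in proportion to AE: A₁E₁ = 7835000 N, A₂E₂ = 64230000 N, ΣAE = 72060000 N.
F₁ = P·A₁E₁/ΣAE = -59800·7835000/72060000 = -6502 N.

-6.50 kN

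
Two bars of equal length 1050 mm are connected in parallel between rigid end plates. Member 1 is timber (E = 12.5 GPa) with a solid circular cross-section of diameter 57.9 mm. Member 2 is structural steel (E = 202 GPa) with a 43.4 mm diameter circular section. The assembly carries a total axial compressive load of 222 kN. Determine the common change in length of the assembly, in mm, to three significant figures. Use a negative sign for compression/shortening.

-0.703 mm

A_1 = 2633 mm².
A_2 = 1479 mm².
Equal strain + equilibrium ⇒ each member carries load in proportion to AE: A₁E₁ = 32910000 N, A₂E₂ = 298800000 N, ΣAE = 331700000 N.
δ = PL/ΣAE = -222000·1050/331700000 = -0.7027 mm.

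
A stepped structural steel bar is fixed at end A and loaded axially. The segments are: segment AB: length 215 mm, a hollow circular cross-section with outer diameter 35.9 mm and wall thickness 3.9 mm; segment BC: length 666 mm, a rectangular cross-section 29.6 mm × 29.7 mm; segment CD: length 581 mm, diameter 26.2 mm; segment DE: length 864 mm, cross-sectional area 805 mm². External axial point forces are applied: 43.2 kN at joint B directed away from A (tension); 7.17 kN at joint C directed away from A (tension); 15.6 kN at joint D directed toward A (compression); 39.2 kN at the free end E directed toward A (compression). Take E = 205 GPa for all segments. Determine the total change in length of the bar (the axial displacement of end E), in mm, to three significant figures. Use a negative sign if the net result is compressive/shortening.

Internal axial forces (sectioning from the free end, tension +): N_DE = -39.2 kN, N_CD = -54.8 kN, N_BC = -47.63 kN, N_AB = -4.43 kN.
A_AB = 392.1 mm².
A_BC = 879.1 mm².
A_CD = 539.1 mm².
δ_AB = -4430·215/(392.1·205000) = -0.01185 mm
δ_BC = -47630·666/(879.1·205000) = -0.176 mm
δ_CD = -54800·581/(539.1·205000) = -0.2881 mm
δ_DE = -39200·864/(805·205000) = -0.2052 mm
δ = Σδ_i = -0.6812 mm.

-0.681 mm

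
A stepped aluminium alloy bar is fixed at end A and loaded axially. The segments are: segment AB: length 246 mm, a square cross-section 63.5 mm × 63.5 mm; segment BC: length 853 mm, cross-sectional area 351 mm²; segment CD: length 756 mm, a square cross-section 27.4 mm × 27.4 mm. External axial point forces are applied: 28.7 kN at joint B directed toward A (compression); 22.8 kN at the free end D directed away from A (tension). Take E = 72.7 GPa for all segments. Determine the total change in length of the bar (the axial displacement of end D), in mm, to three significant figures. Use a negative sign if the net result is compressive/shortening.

1.07 mm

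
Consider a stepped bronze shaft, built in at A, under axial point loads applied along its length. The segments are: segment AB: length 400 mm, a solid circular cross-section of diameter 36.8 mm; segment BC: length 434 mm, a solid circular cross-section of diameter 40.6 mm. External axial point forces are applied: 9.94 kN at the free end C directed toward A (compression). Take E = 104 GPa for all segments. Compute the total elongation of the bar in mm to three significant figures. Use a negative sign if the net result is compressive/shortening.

-0.0680 mm

Internal axial forces (sectioning from the free end, tension +): N_BC = -9.94 kN, N_AB = -9.94 kN.
A_AB = 1064 mm².
A_BC = 1295 mm².
δ_AB = -9940·400/(1064·104000) = -0.03594 mm
δ_BC = -9940·434/(1295·104000) = -0.03204 mm
δ = Σδ_i = -0.06798 mm.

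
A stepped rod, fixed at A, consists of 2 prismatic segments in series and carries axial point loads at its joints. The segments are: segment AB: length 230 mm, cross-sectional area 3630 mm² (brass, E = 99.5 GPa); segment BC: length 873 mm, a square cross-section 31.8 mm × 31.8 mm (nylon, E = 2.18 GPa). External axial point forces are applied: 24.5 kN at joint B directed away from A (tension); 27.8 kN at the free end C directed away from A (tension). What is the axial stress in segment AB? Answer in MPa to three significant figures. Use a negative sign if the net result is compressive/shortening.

14.4 MPa

Internal axial forces (sectioning from the free end, tension +): N_BC = 27.8 kN, N_AB = 52.3 kN.
σ_AB = N_AB/A_AB = 52300/3630 = 14.41 MPa.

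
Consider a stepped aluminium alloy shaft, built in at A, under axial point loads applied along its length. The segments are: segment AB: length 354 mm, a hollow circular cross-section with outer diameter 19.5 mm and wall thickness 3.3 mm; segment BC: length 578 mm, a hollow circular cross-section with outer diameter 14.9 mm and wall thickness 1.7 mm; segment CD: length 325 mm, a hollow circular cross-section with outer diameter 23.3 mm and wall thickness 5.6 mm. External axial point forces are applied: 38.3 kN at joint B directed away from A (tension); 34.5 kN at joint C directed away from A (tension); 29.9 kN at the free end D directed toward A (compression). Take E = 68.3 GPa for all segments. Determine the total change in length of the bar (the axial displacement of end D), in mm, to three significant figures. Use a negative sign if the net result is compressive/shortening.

Internal axial forces (sectioning from the free end, tension +): N_CD = -29.9 kN, N_BC = 4.6 kN, N_AB = 42.9 kN.
A_AB = 167.9 mm².
A_BC = 70.5 mm².
A_CD = 311.4 mm².
δ_AB = 42900·354/(167.9·68300) = 1.324 mm
δ_BC = 4600·578/(70.5·68300) = 0.5522 mm
δ_CD = -29900·325/(311.4·68300) = -0.4569 mm
δ = Σδ_i = 1.419 mm.

1.42 mm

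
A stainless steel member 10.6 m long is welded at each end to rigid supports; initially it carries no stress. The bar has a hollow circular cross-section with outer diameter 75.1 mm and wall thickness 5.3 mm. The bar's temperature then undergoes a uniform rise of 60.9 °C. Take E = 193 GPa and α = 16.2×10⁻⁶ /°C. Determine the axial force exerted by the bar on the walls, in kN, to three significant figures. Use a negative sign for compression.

Free thermal expansion αLΔT = 16.2e-6 · 10600 · 60.9 = 10.46 mm.
The walls impose strain ε = −(10.46)/10600 = -9.8658e-04; σ = Eε = 193000 · -9.8658e-04 = -190.4 MPa.
Wall reaction R = σ·A = -190.4·1162 = -221300 N = -221.3 kN.

-221 kN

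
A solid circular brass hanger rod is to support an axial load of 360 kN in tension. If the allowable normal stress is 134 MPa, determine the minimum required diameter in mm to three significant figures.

58.5 mm

Required area A ≥ P/σ_allow = 360000/134 = 2687 mm².
For a solid circular section, d ≥ √(4A/π) = 58.49 mm.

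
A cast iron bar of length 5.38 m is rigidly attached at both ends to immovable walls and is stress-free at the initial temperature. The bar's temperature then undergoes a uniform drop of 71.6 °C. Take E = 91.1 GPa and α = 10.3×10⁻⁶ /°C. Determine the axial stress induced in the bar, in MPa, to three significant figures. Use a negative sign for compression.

Free thermal expansion αLΔT = 10.3e-6 · 5380 · -71.6 = -3.968 mm.
The walls impose strain ε = −(-3.968)/5380 = 7.3748e-04; σ = Eε = 91100 · 7.3748e-04 = 67.18 MPa.

67.2 MPa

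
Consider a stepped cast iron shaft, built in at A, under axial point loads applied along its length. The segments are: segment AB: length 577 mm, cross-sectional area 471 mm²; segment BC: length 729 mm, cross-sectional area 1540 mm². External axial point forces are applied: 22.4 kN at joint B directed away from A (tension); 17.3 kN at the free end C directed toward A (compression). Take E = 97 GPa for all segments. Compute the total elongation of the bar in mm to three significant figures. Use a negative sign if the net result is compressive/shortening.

-0.0200 mm

Internal axial forces (sectioning from the free end, tension +): N_BC = -17.3 kN, N_AB = 5.1 kN.
δ_AB = 5100·577/(471·97000) = 0.06441 mm
δ_BC = -17300·729/(1540·97000) = -0.08443 mm
δ = Σδ_i = -0.02002 mm.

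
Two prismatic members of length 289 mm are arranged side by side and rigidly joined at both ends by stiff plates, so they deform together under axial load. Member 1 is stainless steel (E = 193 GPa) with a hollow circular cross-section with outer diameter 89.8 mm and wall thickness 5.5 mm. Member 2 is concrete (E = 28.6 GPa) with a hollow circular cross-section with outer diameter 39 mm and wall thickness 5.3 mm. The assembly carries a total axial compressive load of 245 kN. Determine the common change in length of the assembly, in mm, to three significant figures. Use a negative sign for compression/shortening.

-0.238 mm

A_1 = 1457 mm².
A_2 = 561.1 mm².
Equal strain + equilibrium ⇒ each member carries load in proportion to AE: A₁E₁ = 281100000 N, A₂E₂ = 16050000 N, ΣAE = 297200000 N.
δ = PL/ΣAE = -245000·289/297200000 = -0.2383 mm.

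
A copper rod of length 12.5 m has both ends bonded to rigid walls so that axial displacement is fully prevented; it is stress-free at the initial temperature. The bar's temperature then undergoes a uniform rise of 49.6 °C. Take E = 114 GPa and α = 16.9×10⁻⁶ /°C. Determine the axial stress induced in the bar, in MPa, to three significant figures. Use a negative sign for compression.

-95.6 MPa

Free thermal expansion αLΔT = 16.9e-6 · 12500 · 49.6 = 10.48 mm.
The walls impose strain ε = −(10.48)/12500 = -8.3824e-04; σ = Eε = 114000 · -8.3824e-04 = -95.56 MPa.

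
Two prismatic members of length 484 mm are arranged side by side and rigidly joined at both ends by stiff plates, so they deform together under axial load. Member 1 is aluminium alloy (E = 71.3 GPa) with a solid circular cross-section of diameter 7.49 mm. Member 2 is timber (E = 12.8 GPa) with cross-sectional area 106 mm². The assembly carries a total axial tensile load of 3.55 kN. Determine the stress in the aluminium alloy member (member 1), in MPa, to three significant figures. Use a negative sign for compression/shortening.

56.3 MPa

A_1 = 44.06 mm².
Equal strain + equilibrium ⇒ each member carries load in proportion to AE: A₁E₁ = 3142000 N, A₂E₂ = 1357000 N, ΣAE = 4498000 N.
σ₁ = P·E₁/ΣAE = 3550·71300/4498000 = 56.27 MPa.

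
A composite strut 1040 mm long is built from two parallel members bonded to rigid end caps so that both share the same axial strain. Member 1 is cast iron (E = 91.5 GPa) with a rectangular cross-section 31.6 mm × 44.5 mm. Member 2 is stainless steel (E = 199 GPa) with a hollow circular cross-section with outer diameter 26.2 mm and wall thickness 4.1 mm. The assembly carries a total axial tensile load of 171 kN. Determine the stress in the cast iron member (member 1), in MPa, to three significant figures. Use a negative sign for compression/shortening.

A_1 = 1406 mm².
A_2 = 284.7 mm².
Equal strain + equilibrium ⇒ each member carries load in proportion to AE: A₁E₁ = 128700000 N, A₂E₂ = 56650000 N, ΣAE = 185300000 N.
σ₁ = P·E₁/ΣAE = 171000·91500/185300000 = 84.43 MPa.

84.4 MPa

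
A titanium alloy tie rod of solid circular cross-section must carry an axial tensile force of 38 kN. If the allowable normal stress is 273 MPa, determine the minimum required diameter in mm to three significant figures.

Required area A ≥ P/σ_allow = 38000/273 = 139.2 mm².
For a solid circular section, d ≥ √(4A/π) = 13.31 mm.

13.3 mm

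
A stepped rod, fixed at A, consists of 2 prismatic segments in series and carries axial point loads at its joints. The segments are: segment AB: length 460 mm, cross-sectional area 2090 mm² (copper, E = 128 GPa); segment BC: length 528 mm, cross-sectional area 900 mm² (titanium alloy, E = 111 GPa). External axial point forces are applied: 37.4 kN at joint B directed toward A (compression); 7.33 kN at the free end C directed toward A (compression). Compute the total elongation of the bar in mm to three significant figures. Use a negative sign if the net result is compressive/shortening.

-0.116 mm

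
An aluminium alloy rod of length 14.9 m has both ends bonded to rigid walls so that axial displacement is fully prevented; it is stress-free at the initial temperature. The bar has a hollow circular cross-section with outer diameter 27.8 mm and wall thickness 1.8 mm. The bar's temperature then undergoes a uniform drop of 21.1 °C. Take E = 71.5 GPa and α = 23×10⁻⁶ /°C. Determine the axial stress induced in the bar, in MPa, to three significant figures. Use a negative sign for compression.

34.7 MPa

Free thermal expansion αLΔT = 23e-6 · 14900 · -21.1 = -7.231 mm.
The walls impose strain ε = −(-7.231)/14900 = 4.8530e-04; σ = Eε = 71500 · 4.8530e-04 = 34.7 MPa.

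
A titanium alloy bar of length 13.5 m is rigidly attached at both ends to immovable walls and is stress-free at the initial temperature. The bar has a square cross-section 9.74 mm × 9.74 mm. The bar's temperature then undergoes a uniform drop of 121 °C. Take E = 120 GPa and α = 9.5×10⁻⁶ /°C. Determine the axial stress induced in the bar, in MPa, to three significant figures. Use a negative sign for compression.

Free thermal expansion αLΔT = 9.5e-6 · 13500 · -121 = -15.52 mm.
The walls impose strain ε = −(-15.52)/13500 = 1.1495e-03; σ = Eε = 120000 · 1.1495e-03 = 137.9 MPa.

138 MPa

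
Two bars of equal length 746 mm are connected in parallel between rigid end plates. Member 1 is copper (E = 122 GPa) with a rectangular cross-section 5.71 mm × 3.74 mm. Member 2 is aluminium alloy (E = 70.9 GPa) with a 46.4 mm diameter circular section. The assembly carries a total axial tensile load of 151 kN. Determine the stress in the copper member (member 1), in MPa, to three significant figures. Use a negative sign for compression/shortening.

150 MPa

A_1 = 21.36 mm².
A_2 = 1691 mm².
Equal strain + equilibrium ⇒ each member carries load in proportion to AE: A₁E₁ = 2605000 N, A₂E₂ = 119900000 N, ΣAE = 122500000 N.
σ₁ = P·E₁/ΣAE = 151000·122000/122500000 = 150.4 MPa.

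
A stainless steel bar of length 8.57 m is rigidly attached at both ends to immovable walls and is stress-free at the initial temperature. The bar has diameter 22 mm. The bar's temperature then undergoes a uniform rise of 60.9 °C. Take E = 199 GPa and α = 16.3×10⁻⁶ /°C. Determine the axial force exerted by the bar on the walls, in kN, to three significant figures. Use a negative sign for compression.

-75.1 kN

Free thermal expansion αLΔT = 16.3e-6 · 8570 · 60.9 = 8.507 mm.
The walls impose strain ε = −(8.507)/8570 = -9.9267e-04; σ = Eε = 199000 · -9.9267e-04 = -197.5 MPa.
Wall reaction R = σ·A = -197.5·380.1 = -75090 N = -75.09 kN.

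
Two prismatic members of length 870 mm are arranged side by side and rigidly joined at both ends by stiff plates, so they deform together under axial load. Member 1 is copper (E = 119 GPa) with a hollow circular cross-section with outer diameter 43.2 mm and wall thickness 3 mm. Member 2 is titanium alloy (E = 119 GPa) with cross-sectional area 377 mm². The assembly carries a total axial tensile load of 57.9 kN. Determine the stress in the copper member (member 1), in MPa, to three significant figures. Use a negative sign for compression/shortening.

A_1 = 378.9 mm².
Equal strain + equilibrium ⇒ each member carries load in proportion to AE: A₁E₁ = 45090000 N, A₂E₂ = 44860000 N, ΣAE = 89950000 N.
σ₁ = P·E₁/ΣAE = 57900·119000/89950000 = 76.6 MPa.

76.6 MPa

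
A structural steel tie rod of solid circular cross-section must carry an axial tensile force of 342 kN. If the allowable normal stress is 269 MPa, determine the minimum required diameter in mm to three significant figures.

40.2 mm

Required area A ≥ P/σ_allow = 342000/269 = 1271 mm².
For a solid circular section, d ≥ √(4A/π) = 40.23 mm.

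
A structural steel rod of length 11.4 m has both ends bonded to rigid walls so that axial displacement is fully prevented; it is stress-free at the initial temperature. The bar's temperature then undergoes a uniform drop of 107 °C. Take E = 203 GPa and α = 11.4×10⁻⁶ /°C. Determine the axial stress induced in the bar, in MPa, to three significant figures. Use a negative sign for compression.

Free thermal expansion αLΔT = 11.4e-6 · 11400 · -107 = -13.91 mm.
The walls impose strain ε = −(-13.91)/11400 = 1.2198e-03; σ = Eε = 203000 · 1.2198e-03 = 247.6 MPa.

248 MPa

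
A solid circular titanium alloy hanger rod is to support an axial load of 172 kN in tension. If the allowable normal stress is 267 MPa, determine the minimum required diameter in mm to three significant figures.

28.6 mm

Required area A ≥ P/σ_allow = 172000/267 = 644.2 mm².
For a solid circular section, d ≥ √(4A/π) = 28.64 mm.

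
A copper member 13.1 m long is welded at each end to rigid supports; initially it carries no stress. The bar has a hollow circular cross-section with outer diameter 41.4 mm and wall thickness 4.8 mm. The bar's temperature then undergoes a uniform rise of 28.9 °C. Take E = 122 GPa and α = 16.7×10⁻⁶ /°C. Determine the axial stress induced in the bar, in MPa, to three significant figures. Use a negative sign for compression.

Free thermal expansion αLΔT = 16.7e-6 · 13100 · 28.9 = 6.322 mm.
The walls impose strain ε = −(6.322)/13100 = -4.8263e-04; σ = Eε = 122000 · -4.8263e-04 = -58.88 MPa.

-58.9 MPa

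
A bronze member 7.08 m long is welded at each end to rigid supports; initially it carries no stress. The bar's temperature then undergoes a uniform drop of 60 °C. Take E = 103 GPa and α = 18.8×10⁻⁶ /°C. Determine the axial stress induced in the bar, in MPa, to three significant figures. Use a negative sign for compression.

116 MPa

Free thermal expansion αLΔT = 18.8e-6 · 7080 · -60 = -7.986 mm.
The walls impose strain ε = −(-7.986)/7080 = 1.1280e-03; σ = Eε = 103000 · 1.1280e-03 = 116.2 MPa.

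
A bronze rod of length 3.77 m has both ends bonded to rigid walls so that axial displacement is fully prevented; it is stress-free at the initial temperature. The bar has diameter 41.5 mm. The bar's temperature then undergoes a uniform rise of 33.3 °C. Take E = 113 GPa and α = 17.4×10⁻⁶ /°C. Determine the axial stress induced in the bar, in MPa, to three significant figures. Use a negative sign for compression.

-65.5 MPa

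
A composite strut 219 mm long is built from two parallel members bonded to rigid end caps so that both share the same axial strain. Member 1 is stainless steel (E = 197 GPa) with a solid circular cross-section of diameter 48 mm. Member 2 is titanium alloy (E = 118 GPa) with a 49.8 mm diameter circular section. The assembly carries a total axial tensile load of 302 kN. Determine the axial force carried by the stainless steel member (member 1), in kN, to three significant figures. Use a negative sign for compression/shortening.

184 kN

A_1 = 1810 mm².
A_2 = 1948 mm².
Equal strain + equilibrium ⇒ each member carries load in proportion to AE: A₁E₁ = 356500000 N, A₂E₂ = 229800000 N, ΣAE = 586300000 N.
F₁ = P·A₁E₁/ΣAE = 302000·356500000/586300000 = 183600 N.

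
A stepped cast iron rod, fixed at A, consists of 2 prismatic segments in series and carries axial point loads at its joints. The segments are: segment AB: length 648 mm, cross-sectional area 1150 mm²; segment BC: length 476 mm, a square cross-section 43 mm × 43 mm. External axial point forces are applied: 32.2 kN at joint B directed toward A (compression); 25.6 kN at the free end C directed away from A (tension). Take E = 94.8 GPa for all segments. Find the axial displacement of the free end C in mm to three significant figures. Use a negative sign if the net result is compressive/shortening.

Internal axial forces (sectioning from the free end, tension +): N_BC = 25.6 kN, N_AB = -6.6 kN.
A_BC = 1849 mm².
δ_AB = -6600·648/(1150·94800) = -0.03923 mm
δ_BC = 25600·476/(1849·94800) = 0.06952 mm
δ = Σδ_i = 0.03029 mm.

0.0303 mm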